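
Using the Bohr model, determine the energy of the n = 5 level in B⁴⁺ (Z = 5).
-13.6057 eV

For hydrogen-like ions, the energy levels scale with Z²:
E_n = -13.6057 Z² / n² eV

For B⁴⁺ (Z = 5) at n = 5:
E_5 = -13.6057 × 5² / 5²
E_5 = -13.6057 × 25 / 25
E_5 = -340.1425 / 25
E_5 = -13.6057 eV

The energy is 25 times more negative than hydrogen at the same n due to the stronger nuclear charge.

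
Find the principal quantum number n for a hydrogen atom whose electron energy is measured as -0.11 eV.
n = 11

The exact energy levels follow E_n = -13.6057 eV / n².

The measured value (-0.11 eV) is reported to only 2 significant figures, so we must test candidate n values and see which one matches to that precision.

Candidate energies:
  n = 9:  E = -13.6057/9² = -0.16797 eV
  n = 10:  E = -13.6057/10² = -0.13606 eV
  n = 11:  E = -13.6057/11² = -0.11244 eV  ← matches
  n = 12:  E = -13.6057/12² = -0.09448 eV
  n = 13:  E = -13.6057/13² = -0.08051 eV

Checking against the measurement of -0.11 eV (2 sig figs), only n = 11 agrees:
E_11 = -0.11244 eV, which rounds to -0.11 eV ✓

Therefore n = 11.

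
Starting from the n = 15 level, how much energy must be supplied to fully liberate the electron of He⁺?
0.24 eV

The ionization energy is the energy needed to remove the electron completely (n → ∞).

For a hydrogen-like ion with Z = 2, E_n = -13.6057 Z² / n² eV.

At n = 15: E_15 = -13.6057 × 2² / 15² = -0.24188 eV
At n = ∞: E_∞ = 0 eV

Ionization energy = E_∞ - E_15 = 0 - (-0.24188) = 0.24188 eV
Ionization energy ≈ 0.24 eV

This is also called the binding energy of the electron in state n = 15.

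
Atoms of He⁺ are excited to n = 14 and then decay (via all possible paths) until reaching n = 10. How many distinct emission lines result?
10

The electron can occupy levels n = 10, 11, ..., 14 during de-excitation — that is m = 14 - 10 + 1 = 5 distinct levels.

The number of distinct spectral lines equals the number of ways to choose 2 of these m levels (each pair gives one possible emission transition):

Number of lines = m(m-1)/2 = 5×4/2 = 10

These correspond to all possible transitions between the 5 levels:
14 → 13, 14 → 12, 14 → 11, 14 → 10, 13 → 12, 13 → 11, 13 → 10, 12 → 11...

Each transition produces a photon with a unique energy (and thus wavelength). This count does not depend on Z.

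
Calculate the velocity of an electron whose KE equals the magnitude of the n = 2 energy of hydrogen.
1.0938e+06 m/s (or 0.3649% of c)

The binding energy at n = 2 for hydrogen is:
E_2 = -13.6057/2² = -3.4014250 eV
|E_2| = 3.4014250 eV

Convert to Joules:
KE = 3.4014250 eV × (1.602177 × 10⁻¹⁹ J/eV) = 5.449685e-19 J

Using KE = ½mv²:
v = √(2·KE/m_e)
v = √(2 × 5.449685e-19 J / 9.10938 × 10⁻³¹ kg)
v = 1.0938e+06 m/s

This is approximately 0.3649% the speed of light.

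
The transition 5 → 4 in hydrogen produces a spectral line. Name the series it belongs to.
Brackett series

The spectral series in hydrogen are named based on the final (lower) energy level:
- Lyman series: n_final = 1 (ultraviolet)
- Balmer series: n_final = 2 (visible/near-UV)
- Paschen series: n_final = 3 (infrared)
- Brackett series: n_final = 4 (infrared)
- Pfund series: n_final = 5 (far infrared)

Since this transition ends at n = 4, it belongs to the Brackett series.

For reference, this 5 → 4 line has photon energy
ΔE = 13.6057 eV × (1/4² - 1/5²) = 0.30612825000 eV,
corresponding to wavelength λ = hc/ΔE = 1239.84 eV·nm / 0.30612825000 eV = 4050.06725 nm in the infrared region.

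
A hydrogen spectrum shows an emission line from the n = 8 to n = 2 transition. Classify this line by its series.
Balmer series

The spectral series in hydrogen are named based on the final (lower) energy level:
- Lyman series: n_final = 1 (ultraviolet)
- Balmer series: n_final = 2 (visible/near-UV)
- Paschen series: n_final = 3 (infrared)
- Brackett series: n_final = 4 (infrared)
- Pfund series: n_final = 5 (far infrared)

Since this transition ends at n = 2, it belongs to the Balmer series.

For reference, this 8 → 2 line has photon energy
ΔE = 13.6057 eV × (1/2² - 1/8²) = 3.1888359375 eV,
corresponding to wavelength λ = hc/ΔE = 1239.84 eV·nm / 3.1888359375 eV = 388.806456 nm in the visible/near-UV region.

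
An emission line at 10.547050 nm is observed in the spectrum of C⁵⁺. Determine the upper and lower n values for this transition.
n = 10 → n = 2

First, find the photon energy from the wavelength (hc = 1239.84 eV·nm):
E = hc/λ = 1239.84 eV·nm / 10.547050 nm = 117.55325 eV

The energy levels of C⁵⁺ satisfy E_n = -13.6057 × 6² / n² eV, so an emission n_i → n_f releases
ΔE = 13.6057 × 6² × (1/n_f² − 1/n_i²) eV.

Setting ΔE equal to the photon energy:
1/n_f² − 1/n_i² = 117.55325 / (13.6057 × 6²) = 0.24000000

Since 1/n_i² must be positive, we need 1/n_f² > 0.24000000, i.e. n_f ≤ 2. For each allowed n_f, solve n_i = (1/n_f² − 0.24000000)^(−1/2) and check whether it is a whole number:
  n_f = 1: 1/n_i² = 1.00000000 − 0.24000000 = 0.76000000 → n_i = 1.147  (not an integer) ✗
  n_f = 2: 1/n_i² = 0.25000000 − 0.24000000 = 0.01000000 → n_i = 10.000  → integer, n_i = 10 ✓

Only n_f = 2 gives an integer upper level, n_i = 10.

The transition is from n = 10 to n = 2 (emission).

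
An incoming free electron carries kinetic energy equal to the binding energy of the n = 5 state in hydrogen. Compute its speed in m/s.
4.37539e+05 m/s (or 0.14595% of c)

The binding energy at n = 5 for hydrogen is:
E_5 = -13.6057/5² = -0.544228000 eV
|E_5| = 0.544228000 eV

Convert to Joules:
KE = 0.544228000 eV × (1.602177 × 10⁻¹⁹ J/eV) = 8.7194958e-20 J

Using KE = ½mv²:
v = √(2·KE/m_e)
v = √(2 × 8.7194958e-20 J / 9.10938 × 10⁻³¹ kg)
v = 4.37539e+05 m/s

This is approximately 0.14595% the speed of light.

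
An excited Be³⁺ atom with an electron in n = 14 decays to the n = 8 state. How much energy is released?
2.290756 eV

The energy levels are E_n = -13.6057 Z² eV / n².

Energy at n = 14: E_14 = -13.6057 × 4² / 14² = -1.110669388 eV
Energy at n = 8: E_8 = -13.6057 × 4² / 8² = -3.401425000 eV

For emission (electron falling to lower state), the photon energy is:
E_photon = E_14 - E_8 = |-1.110669388 - (-3.401425000)|
E_photon = 2.290756 eV

This energy is carried away by the emitted photon.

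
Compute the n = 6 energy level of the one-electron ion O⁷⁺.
-24.188 eV

For hydrogen-like ions, the energy levels scale with Z²:
E_n = -13.6057 Z² / n² eV

For O⁷⁺ (Z = 8) at n = 6:
E_6 = -13.6057 × 8² / 6²
E_6 = -13.6057 × 64 / 36
E_6 = -870.7648 / 36
E_6 = -24.188 eV

The energy is 64 times more negative than hydrogen at the same n due to the stronger nuclear charge.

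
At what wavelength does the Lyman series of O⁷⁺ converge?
1.42385 nm

The series limit corresponds to the transition from n = ∞ to n = 1.
This is the highest energy (shortest wavelength) transition in the Lyman series.

E_∞ = 0 eV
E_1 = -13.6057 × 8² / 1² = -870.7648000 eV

Energy at series limit:
ΔE = E_∞ - E_1 = 0 - (-870.7648000) = 870.7648000 eV
λ = hc/E = 1239.84 eV·nm / 870.7648000 eV = 1.42385 nm

This energy equals the ionization energy from the n = 1 state of O⁷⁺.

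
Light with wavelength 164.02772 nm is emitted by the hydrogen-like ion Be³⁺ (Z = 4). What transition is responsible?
n = 6 → n = 4

First, find the photon energy from the wavelength (hc = 1239.84 eV·nm):
E = hc/λ = 1239.84 eV·nm / 164.02772 nm = 7.5587224 eV

The energy levels of Be³⁺ satisfy E_n = -13.6057 × 4² / n² eV, so an emission n_i → n_f releases
ΔE = 13.6057 × 4² × (1/n_f² − 1/n_i²) eV.

Setting ΔE equal to the photon energy:
1/n_f² − 1/n_i² = 7.5587224 / (13.6057 × 4²) = 0.034722223

Since 1/n_i² must be positive, we need 1/n_f² > 0.034722223, i.e. n_f ≤ 5. For each allowed n_f, solve n_i = (1/n_f² − 0.034722223)^(−1/2) and check whether it is a whole number:
  n_f = 1: 1/n_i² = 1.000000000 − 0.034722223 = 0.965277777 → n_i = 1.018  (not an integer) ✗
  n_f = 2: 1/n_i² = 0.250000000 − 0.034722223 = 0.215277777 → n_i = 2.155  (not an integer) ✗
  n_f = 3: 1/n_i² = 0.111111111 − 0.034722223 = 0.076388888 → n_i = 3.618  (not an integer) ✗
  n_f = 4: 1/n_i² = 0.062500000 − 0.034722223 = 0.027777777 → n_i = 6.000  → integer, n_i = 6 ✓
  n_f = 5: 1/n_i² = 0.040000000 − 0.034722223 = 0.005277777 → n_i = 13.765  (not an integer) ✗

Only n_f = 4 gives an integer upper level, n_i = 6.

The transition is from n = 6 to n = 4 (emission).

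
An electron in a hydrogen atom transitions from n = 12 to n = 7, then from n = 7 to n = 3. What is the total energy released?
1.417260 eV

The energy levels of hydrogen are E_n = -13.6057 / n² eV.

First transition (12 → 7):
ΔE₁ = |E_7 - E_12|
ΔE₁ = |-0.277667346939 - (-0.094484027778)| = 0.183183319 eV

Second transition (7 → 3):
ΔE₂ = |E_3 - E_7|
ΔE₂ = |-1.511744444444 - (-0.277667346939)| = 1.234077098 eV

Total energy released:
E_total = ΔE₁ + ΔE₂ = 0.183183319 + 1.234077098 = 1.417260 eV

Note: This equals the direct transition 12 → 3: 1.417260 eV ✓
Energy is conserved regardless of the path taken.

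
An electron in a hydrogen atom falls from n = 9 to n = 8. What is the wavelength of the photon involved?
27788.2261 nm

First, find the transition energy using E_n = -13.6057 / n² eV:
E_9 = -13.6057 / 9² = -0.167971604938 eV
E_8 = -13.6057 / 8² = -0.212589062500 eV

Photon energy: |ΔE| = |E_8 - E_9| = 0.044617457562 eV

Convert to wavelength using E = hc/λ with hc = 1239.84 eV·nm:
λ = hc/E = 1239.84 eV·nm / 0.044617457562 eV
λ = 27788.2261 nm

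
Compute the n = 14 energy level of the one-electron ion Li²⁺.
-0.62475 eV

For hydrogen-like ions, the energy levels scale with Z²:
E_n = -13.6057 Z² / n² eV

For Li²⁺ (Z = 3) at n = 14:
E_14 = -13.6057 × 3² / 14²
E_14 = -13.6057 × 9 / 196
E_14 = -122.4513 / 196
E_14 = -0.62475 eV

The energy is 9 times more negative than hydrogen at the same n due to the stronger nuclear charge.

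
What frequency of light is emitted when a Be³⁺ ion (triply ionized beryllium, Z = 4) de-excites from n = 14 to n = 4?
3.021e+15 Hz

First, find the transition energy:
E_14 = -13.6057 × 4² / 14² = -1.110669 eV
E_4 = -13.6057 × 4² / 4² = -13.605700 eV
|ΔE| = |E_4 - E_14| = 12.495031 eV

Convert to Joules: E = 12.495031 eV × (1.602177 × 10⁻¹⁹ J/eV) = 2.00193e-18 J

Using E = hf:
f = E/h = 2.00193e-18 J / (6.62607 × 10⁻³⁴ J·s)
f = 3.021e+15 Hz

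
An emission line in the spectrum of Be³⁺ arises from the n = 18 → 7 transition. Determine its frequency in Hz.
9.1177e+14 Hz

First, find the transition energy:
E_18 = -13.6057 × 4² / 18² = -0.6718864 eV
E_7 = -13.6057 × 4² / 7² = -4.4426776 eV
|ΔE| = |E_7 - E_18| = 3.7707912 eV

Convert to Joules: E = 3.7707912 eV × (1.602177 × 10⁻¹⁹ J/eV) = 6.041475e-19 J

Using E = hf:
f = E/h = 6.041475e-19 J / (6.62607 × 10⁻³⁴ J·s)
f = 9.1177e+14 Hz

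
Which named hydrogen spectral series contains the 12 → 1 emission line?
Lyman series

The spectral series in hydrogen are named based on the final (lower) energy level:
- Lyman series: n_final = 1 (ultraviolet)
- Balmer series: n_final = 2 (visible/near-UV)
- Paschen series: n_final = 3 (infrared)
- Brackett series: n_final = 4 (infrared)
- Pfund series: n_final = 5 (far infrared)

Since this transition ends at n = 1, it belongs to the Lyman series.

For reference, this 12 → 1 line has photon energy
ΔE = 13.6057 eV × (1/1² - 1/12²) = 13.511216 eV,
corresponding to wavelength λ = hc/ΔE = 1239.84 eV·nm / 13.511216 eV = 91.7638 nm in the ultraviolet region.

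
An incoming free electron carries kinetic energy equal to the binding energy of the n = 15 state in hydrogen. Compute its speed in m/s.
1.46e+05 m/s (or 0.0486% of c)

The binding energy at n = 15 for hydrogen is:
E_15 = -13.6057/15² = -0.0604698 eV
|E_15| = 0.0604698 eV

Convert to Joules:
KE = 0.0604698 eV × (1.602177 × 10⁻¹⁹ J/eV) = 9.6883e-21 J

Using KE = ½mv²:
v = √(2·KE/m_e)
v = √(2 × 9.6883e-21 J / 9.10938 × 10⁻³¹ kg)
v = 1.46e+05 m/s

This is approximately 0.0486% the speed of light.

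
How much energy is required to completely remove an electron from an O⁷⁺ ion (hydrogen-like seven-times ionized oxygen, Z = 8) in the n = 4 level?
54.423 eV

The ionization energy is the energy needed to remove the electron completely (n → ∞).

For a hydrogen-like ion with Z = 8, E_n = -13.6057 Z² / n² eV.

At n = 4: E_4 = -13.6057 × 8² / 4² = -54.422800 eV
At n = ∞: E_∞ = 0 eV

Ionization energy = E_∞ - E_4 = 0 - (-54.422800) = 54.422800 eV
Ionization energy ≈ 54.423 eV

This is also called the binding energy of the electron in state n = 4.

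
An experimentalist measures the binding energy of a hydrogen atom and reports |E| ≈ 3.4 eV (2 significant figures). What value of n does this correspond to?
n = 2

The exact energy levels follow E_n = -13.6057 eV / n².

The measured value (-3.4 eV) is reported to only 2 significant figures, so we must test candidate n values and see which one matches to that precision.

Candidate energies:
  n = 1:  E = -13.6057/1² = -13.605700 eV
  n = 2:  E = -13.6057/2² = -3.401425 eV  ← matches
  n = 3:  E = -13.6057/3² = -1.511744 eV
  n = 4:  E = -13.6057/4² = -0.850356 eV

Checking against the measurement of -3.4 eV (2 sig figs), only n = 2 agrees:
E_2 = -3.401425 eV, which rounds to -3.4 eV ✓

Therefore n = 2.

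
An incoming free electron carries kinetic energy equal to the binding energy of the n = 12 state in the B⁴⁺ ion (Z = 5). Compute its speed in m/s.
9.11539e+05 m/s (or 0.304057% of c)

The binding energy at n = 12 for B⁴⁺ is:
E_12 = -13.6057 × 5²/12² = -2.36210069 eV
|E_12| = 2.36210069 eV

Convert to Joules:
KE = 2.36210069 eV × (1.602177 × 10⁻¹⁹ J/eV) = 3.7845034e-19 J

Using KE = ½mv²:
v = √(2·KE/m_e)
v = √(2 × 3.7845034e-19 J / 9.10938 × 10⁻³¹ kg)
v = 9.11539e+05 m/s

This is approximately 0.304057% the speed of light.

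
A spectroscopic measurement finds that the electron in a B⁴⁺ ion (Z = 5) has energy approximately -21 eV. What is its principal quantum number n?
n = 4

The exact energy levels follow E_n = -13.6057 Z² / n² eV with Z = 5.

The measured value (-21 eV) is reported to only 2 significant figures, so we must test candidate n values and see which one matches to that precision.

Candidate energies:
  n = 2:  E = -13.6057 × 5² / 2² = -85.03563 eV
  n = 3:  E = -13.6057 × 5² / 3² = -37.79361 eV
  n = 4:  E = -13.6057 × 5² / 4² = -21.25891 eV  ← matches
  n = 5:  E = -13.6057 × 5² / 5² = -13.60570 eV
  n = 6:  E = -13.6057 × 5² / 6² = -9.44840 eV

Checking against the measurement of -21 eV (2 sig figs), only n = 4 agrees:
E_4 = -21.25891 eV, which rounds to -21 eV ✓

Therefore n = 4.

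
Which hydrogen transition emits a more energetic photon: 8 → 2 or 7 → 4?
8 → 2

Calculate the energy for each transition:

Transition 8 → 2:
ΔE₁ = |E_2 - E_8| = |-13.6057/2² - (-13.6057/8²)|
ΔE₁ = |-3.4014250000 - (-0.2125890625)| = 3.1888359 eV

Transition 7 → 4:
ΔE₂ = |E_4 - E_7| = |-13.6057/4² - (-13.6057/7²)|
ΔE₂ = |-0.8503562500 - (-0.2776673469)| = 0.5726889 eV

Since 3.1888359 eV > 0.5726889 eV, the transition 8 → 2 emits the more energetic photon.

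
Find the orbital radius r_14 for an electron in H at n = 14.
10.3719 nm (or 103.7187 Å)

The Bohr radius formula is:
r_n = n² a₀ / Z

where a₀ = 0.0529177 nm is the Bohr radius.

For H (Z = 1) at n = 14:
r_14 = 14² × 0.0529177 nm / 1
r_14 = 196 × 0.0529177 nm / 1
r_14 = 10.37187 nm / 1
r_14 = 10.3719 nm

The electron orbits at approximately 10.3719 nm from the nucleus.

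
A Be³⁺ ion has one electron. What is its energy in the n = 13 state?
-1.2881 eV

For hydrogen-like ions, the energy levels scale with Z²:
E_n = -13.6057 Z² / n² eV

For Be³⁺ (Z = 4) at n = 13:
E_13 = -13.6057 × 4² / 13²
E_13 = -13.6057 × 16 / 169
E_13 = -217.6912 / 169
E_13 = -1.2881 eV

The energy is 16 times more negative than hydrogen at the same n due to the stronger nuclear charge.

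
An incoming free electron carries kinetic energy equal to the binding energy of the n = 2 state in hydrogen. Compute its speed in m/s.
1.0938e+06 m/s (or 0.3649% of c)

The binding energy at n = 2 for hydrogen is:
E_2 = -13.6057/2² = -3.4014250 eV
|E_2| = 3.4014250 eV

Convert to Joules:
KE = 3.4014250 eV × (1.602177 × 10⁻¹⁹ J/eV) = 5.449685e-19 J

Using KE = ½mv²:
v = √(2·KE/m_e)
v = √(2 × 5.449685e-19 J / 9.10938 × 10⁻³¹ kg)
v = 1.0938e+06 m/s

This is approximately 0.3649% the speed of light.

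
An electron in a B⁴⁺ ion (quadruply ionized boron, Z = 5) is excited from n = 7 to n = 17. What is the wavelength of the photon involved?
215.0738 nm

First, find the transition energy using E_n = -13.6057 Z² / n² eV:
E_7 = -13.6057 × 5² / 7² = -6.94168367 eV
E_17 = -13.6057 × 5² / 17² = -1.17696367 eV

Photon energy: |ΔE| = |E_17 - E_7| = 5.76472000 eV

Convert to wavelength using E = hc/λ with hc = 1239.84 eV·nm:
λ = hc/E = 1239.84 eV·nm / 5.76472000 eV
λ = 215.0738 nm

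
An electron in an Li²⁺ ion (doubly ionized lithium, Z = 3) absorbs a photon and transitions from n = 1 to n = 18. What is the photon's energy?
122.07336 eV

The energy levels of a hydrogen-like atom are E_n = -13.6057 Z² eV / n².

Energy at n = 1: E_1 = -13.6057 × 3² / 1² = -122.45130000 eV
Energy at n = 18: E_18 = -13.6057 × 3² / 18² = -0.37793611 eV

The excitation energy is the difference:
ΔE = E_18 - E_1
ΔE = -0.37793611 - (-122.45130000)
ΔE = 122.07336 eV

Since this is positive, energy must be absorbed (photon absorption).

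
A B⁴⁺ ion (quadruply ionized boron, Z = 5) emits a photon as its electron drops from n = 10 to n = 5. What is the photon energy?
10.20428 eV

The energy levels are E_n = -13.6057 Z² eV / n².

Energy at n = 10: E_10 = -13.6057 × 5² / 10² = -3.40142500 eV
Energy at n = 5: E_5 = -13.6057 × 5² / 5² = -13.60570000 eV

For emission (electron falling to lower state), the photon energy is:
E_photon = E_10 - E_5 = |-3.40142500 - (-13.60570000)|
E_photon = 10.20428 eV

This energy is carried away by the emitted photon.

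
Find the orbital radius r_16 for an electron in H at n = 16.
13.5469 nm (or 135.4693 Å)

The Bohr radius formula is:
r_n = n² a₀ / Z

where a₀ = 0.0529177 nm is the Bohr radius.

For H (Z = 1) at n = 16:
r_16 = 16² × 0.0529177 nm / 1
r_16 = 256 × 0.0529177 nm / 1
r_16 = 13.54693 nm / 1
r_16 = 13.5469 nm

The electron orbits at approximately 13.5469 nm from the nucleus.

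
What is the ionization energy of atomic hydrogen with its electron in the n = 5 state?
0.5442 eV

The ionization energy is the energy needed to remove the electron completely (n → ∞).

For hydrogen, E_n = -13.6057 eV / n².

At n = 5: E_5 = -13.6057 / 5² = -0.5442280 eV
At n = ∞: E_∞ = 0 eV

Ionization energy = E_∞ - E_5 = 0 - (-0.5442280) = 0.5442280 eV
Ionization energy ≈ 0.5442 eV

This is also called the binding energy of the electron in state n = 5.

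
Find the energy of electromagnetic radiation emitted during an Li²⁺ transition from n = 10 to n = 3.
12.38119 eV

The energy levels are E_n = -13.6057 Z² eV / n².

Energy at n = 10: E_10 = -13.6057 × 3² / 10² = -1.22451300 eV
Energy at n = 3: E_3 = -13.6057 × 3² / 3² = -13.60570000 eV

For emission (electron falling to lower state), the photon energy is:
E_photon = E_10 - E_3 = |-1.22451300 - (-13.60570000)|
E_photon = 12.38119 eV

This energy is carried away by the emitted photon.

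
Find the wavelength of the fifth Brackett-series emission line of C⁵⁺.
50.47 nm

The lines of a series are numbered from the longest wavelength (smallest ΔE) outward; the fifth line is the transition from n = n_f + 5 to n_f.
The Brackett series has all transitions ending at n_f = 4.

For C⁵⁺ (Z = 6), the fifth line (ε-line) is the jump from n = 9 to n = 4:
E_9 = -13.6057 × 6² / 9² = -6.0470 eV
E_4 = -13.6057 × 6² / 4² = -30.6128 eV
ΔE = E_9 - E_4 = 24.5658 eV

λ = hc/E = 1239.84 eV·nm / 24.5658 eV
λ = 50.47 nm

This is the ε-line of the Brackett series in C⁵⁺.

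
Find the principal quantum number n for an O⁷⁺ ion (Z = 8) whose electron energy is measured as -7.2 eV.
n = 11

The exact energy levels follow E_n = -13.6057 Z² / n² eV with Z = 8.

The measured value (-7.2 eV) is reported to only 2 significant figures, so we must test candidate n values and see which one matches to that precision.

Candidate energies:
  n = 9:  E = -13.6057 × 8² / 9² = -10.75018 eV
  n = 10:  E = -13.6057 × 8² / 10² = -8.70765 eV
  n = 11:  E = -13.6057 × 8² / 11² = -7.19640 eV  ← matches
  n = 12:  E = -13.6057 × 8² / 12² = -6.04698 eV
  n = 13:  E = -13.6057 × 8² / 13² = -5.15245 eV

Checking against the measurement of -7.2 eV (2 sig figs), only n = 11 agrees:
E_11 = -7.19640 eV, which rounds to -7.2 eV ✓

Therefore n = 11.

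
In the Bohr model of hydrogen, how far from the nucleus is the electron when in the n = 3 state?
0.4763 nm (or 4.7626 Å)

The Bohr radius formula is:
r_n = n² a₀ / Z

where a₀ = 0.0529177 nm is the Bohr radius.

For H (Z = 1) at n = 3:
r_3 = 3² × 0.0529177 nm / 1
r_3 = 9 × 0.0529177 nm / 1
r_3 = 0.47626 nm / 1
r_3 = 0.4763 nm

The electron orbits at approximately 0.4763 nm from the nucleus.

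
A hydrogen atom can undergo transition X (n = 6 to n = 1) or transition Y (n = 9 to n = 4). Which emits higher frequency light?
6 → 1

Calculate the energy for each transition:

Transition 6 → 1:
ΔE₁ = |E_1 - E_6| = |-13.6057/1² - (-13.6057/6²)|
ΔE₁ = |-13.6057000000 - (-0.3779361111)| = 13.2277639 eV

Transition 9 → 4:
ΔE₂ = |E_4 - E_9| = |-13.6057/4² - (-13.6057/9²)|
ΔE₂ = |-0.8503562500 - (-0.1679716049)| = 0.6823846 eV

Since 13.2277639 eV > 0.6823846 eV, the transition 6 → 1 emits the more energetic photon.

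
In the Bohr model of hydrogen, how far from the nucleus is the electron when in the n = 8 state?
3.3867 nm (or 33.8673 Å)

The Bohr radius formula is:
r_n = n² a₀ / Z

where a₀ = 0.0529177 nm is the Bohr radius.

For H (Z = 1) at n = 8:
r_8 = 8² × 0.0529177 nm / 1
r_8 = 64 × 0.0529177 nm / 1
r_8 = 3.38673 nm / 1
r_8 = 3.3867 nm

The electron orbits at approximately 3.3867 nm from the nucleus.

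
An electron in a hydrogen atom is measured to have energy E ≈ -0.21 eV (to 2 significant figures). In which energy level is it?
n = 8

The exact energy levels follow E_n = -13.6057 eV / n².

The measured value (-0.21 eV) is reported to only 2 significant figures, so we must test candidate n values and see which one matches to that precision.

Candidate energies:
  n = 6:  E = -13.6057/6² = -0.377936 eV
  n = 7:  E = -13.6057/7² = -0.277667 eV
  n = 8:  E = -13.6057/8² = -0.212589 eV  ← matches
  n = 9:  E = -13.6057/9² = -0.167972 eV
  n = 10:  E = -13.6057/10² = -0.136057 eV

Checking against the measurement of -0.21 eV (2 sig figs), only n = 8 agrees:
E_8 = -0.212589 eV, which rounds to -0.21 eV ✓

Therefore n = 8.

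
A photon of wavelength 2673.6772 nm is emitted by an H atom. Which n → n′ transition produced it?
n = 13 → n = 5

First, find the photon energy from the wavelength (hc = 1239.84 eV·nm):
E = hc/λ = 1239.84 eV·nm / 2673.6772 nm = 0.46372090 eV

The energy levels of hydrogen satisfy E_n = -13.6057 / n² eV, so an emission n_i → n_f releases
ΔE = 13.6057 × (1/n_f² − 1/n_i²) eV.

Setting ΔE equal to the photon energy:
1/n_f² − 1/n_i² = 0.46372090 / 13.6057 = 0.034082840

Since 1/n_i² must be positive, we need 1/n_f² > 0.034082840, i.e. n_f ≤ 5. For each allowed n_f, solve n_i = (1/n_f² − 0.034082840)^(−1/2) and check whether it is a whole number:
  n_f = 1: 1/n_i² = 1.000000000 − 0.034082840 = 0.965917160 → n_i = 1.017  (not an integer) ✗
  n_f = 2: 1/n_i² = 0.250000000 − 0.034082840 = 0.215917160 → n_i = 2.152  (not an integer) ✗
  n_f = 3: 1/n_i² = 0.111111111 − 0.034082840 = 0.077028271 → n_i = 3.603  (not an integer) ✗
  n_f = 4: 1/n_i² = 0.062500000 − 0.034082840 = 0.028417160 → n_i = 5.932  (not an integer) ✗
  n_f = 5: 1/n_i² = 0.040000000 − 0.034082840 = 0.005917160 → n_i = 13.000  → integer, n_i = 13 ✓

Only n_f = 5 gives an integer upper level, n_i = 13.

The transition is from n = 13 to n = 5 (emission).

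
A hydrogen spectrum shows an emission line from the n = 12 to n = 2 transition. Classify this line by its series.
Balmer series

The spectral series in hydrogen are named based on the final (lower) energy level:
- Lyman series: n_final = 1 (ultraviolet)
- Balmer series: n_final = 2 (visible/near-UV)
- Paschen series: n_final = 3 (infrared)
- Brackett series: n_final = 4 (infrared)
- Pfund series: n_final = 5 (far infrared)

Since this transition ends at n = 2, it belongs to the Balmer series.

For reference, this 12 → 2 line has photon energy
ΔE = 13.6057 eV × (1/2² - 1/12²) = 3.3069410 eV,
corresponding to wavelength λ = hc/ΔE = 1239.84 eV·nm / 3.3069410 eV = 374.921 nm in the visible/near-UV region.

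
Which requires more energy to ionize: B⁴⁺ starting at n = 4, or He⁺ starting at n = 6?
B⁴⁺ at n = 4 (E = -21.259 eV)

Using E_n = -13.6057 Z² / n² eV:

B⁴⁺ (Z = 5) at n = 4:
E = -13.6057 × 5² / 4² = -13.6057 × 25 / 16 = -21.258906 eV

He⁺ (Z = 2) at n = 6:
E = -13.6057 × 2² / 6² = -13.6057 × 4 / 36 = -1.511744 eV

Since -21.258906 eV < -1.511744 eV,
B⁴⁺ at n = 4 is more tightly bound (requires more energy to ionize).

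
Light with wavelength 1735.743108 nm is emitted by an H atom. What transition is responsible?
n = 10 → n = 4

First, find the photon energy from the wavelength (hc = 1239.84 eV·nm):
E = hc/λ = 1239.84 eV·nm / 1735.743108 nm = 0.71429925 eV

The energy levels of hydrogen satisfy E_n = -13.6057 / n² eV, so an emission n_i → n_f releases
ΔE = 13.6057 × (1/n_f² − 1/n_i²) eV.

Setting ΔE equal to the photon energy:
1/n_f² − 1/n_i² = 0.71429925 / 13.6057 = 0.052500000

Since 1/n_i² must be positive, we need 1/n_f² > 0.052500000, i.e. n_f ≤ 4. For each allowed n_f, solve n_i = (1/n_f² − 0.052500000)^(−1/2) and check whether it is a whole number:
  n_f = 1: 1/n_i² = 1.000000000 − 0.052500000 = 0.947500000 → n_i = 1.027  (not an integer) ✗
  n_f = 2: 1/n_i² = 0.250000000 − 0.052500000 = 0.197500000 → n_i = 2.250  (not an integer) ✗
  n_f = 3: 1/n_i² = 0.111111111 − 0.052500000 = 0.058611111 → n_i = 4.131  (not an integer) ✗
  n_f = 4: 1/n_i² = 0.062500000 − 0.052500000 = 0.010000000 → n_i = 10.000  → integer, n_i = 10 ✓

Only n_f = 4 gives an integer upper level, n_i = 10.

The transition is from n = 10 to n = 4 (emission).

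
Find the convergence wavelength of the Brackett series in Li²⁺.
162.00 nm

The series limit corresponds to the transition from n = ∞ to n = 4.
This is the highest energy (shortest wavelength) transition in the Brackett series.

E_∞ = 0 eV
E_4 = -13.6057 × 3² / 4² = -7.653206 eV

Energy at series limit:
ΔE = E_∞ - E_4 = 0 - (-7.653206) = 7.653206 eV
λ = hc/E = 1239.84 eV·nm / 7.653206 eV = 162.00 nm

This energy equals the ionization energy from the n = 4 state of Li²⁺.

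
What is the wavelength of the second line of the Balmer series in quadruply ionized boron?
19.4403 nm

The lines of a series are numbered from the longest wavelength (smallest ΔE) outward; the second line is the transition from n = n_f + 2 to n_f.
The Balmer series has all transitions ending at n_f = 2.

For B⁴⁺ (Z = 5), the second line (β-line) is the jump from n = 4 to n = 2:
E_4 = -13.6057 × 5² / 4² = -21.258906 eV
E_2 = -13.6057 × 5² / 2² = -85.035625 eV
ΔE = E_4 - E_2 = 63.776719 eV

λ = hc/E = 1239.84 eV·nm / 63.776719 eV
λ = 19.4403 nm

This is the β-line of the Balmer series in B⁴⁺.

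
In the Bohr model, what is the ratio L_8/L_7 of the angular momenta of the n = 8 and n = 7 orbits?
1.143

In the Bohr model, L_n = nℏ, so the ratio is purely the ratio of quantum numbers:

L_8/L_7 = 8ℏ / 7ℏ = 8/7 = 1.143

The angular momentum scales linearly with n.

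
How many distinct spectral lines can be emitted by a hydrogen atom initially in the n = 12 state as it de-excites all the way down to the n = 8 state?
10

The electron can occupy levels n = 8, 9, ..., 12 during de-excitation — that is m = 12 - 8 + 1 = 5 distinct levels.

The number of distinct spectral lines equals the number of ways to choose 2 of these m levels (each pair gives one possible emission transition):

Number of lines = m(m-1)/2 = 5×4/2 = 10

These correspond to all possible transitions between the 5 levels:
12 → 11, 12 → 10, 12 → 9, 12 → 8, 11 → 10, 11 → 9, 11 → 8, 10 → 9...

Each transition produces a photon with a unique energy (and thus wavelength). This count does not depend on Z.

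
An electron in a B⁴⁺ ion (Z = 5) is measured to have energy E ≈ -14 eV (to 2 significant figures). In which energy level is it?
n = 5

The exact energy levels follow E_n = -13.6057 Z² / n² eV with Z = 5.

The measured value (-14 eV) is reported to only 2 significant figures, so we must test candidate n values and see which one matches to that precision.

Candidate energies:
  n = 3:  E = -13.6057 × 5² / 3² = -37.793611 eV
  n = 4:  E = -13.6057 × 5² / 4² = -21.258906 eV
  n = 5:  E = -13.6057 × 5² / 5² = -13.605700 eV  ← matches
  n = 6:  E = -13.6057 × 5² / 6² = -9.448403 eV
  n = 7:  E = -13.6057 × 5² / 7² = -6.941684 eV

Checking against the measurement of -14 eV (2 sig figs), only n = 5 agrees:
E_5 = -13.605700 eV, which rounds to -14 eV ✓

Therefore n = 5.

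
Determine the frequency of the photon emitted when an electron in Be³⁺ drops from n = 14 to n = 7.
8.05676e+14 Hz

First, find the transition energy:
E_14 = -13.6057 × 4² / 14² = -1.11066939 eV
E_7 = -13.6057 × 4² / 7² = -4.44267755 eV
|ΔE| = |E_7 - E_14| = 3.33200816 eV

Convert to Joules: E = 3.33200816 eV × (1.602177 × 10⁻¹⁹ J/eV) = 5.3384668e-19 J

Using E = hf:
f = E/h = 5.3384668e-19 J / (6.62607 × 10⁻³⁴ J·s)
f = 8.05676e+14 Hz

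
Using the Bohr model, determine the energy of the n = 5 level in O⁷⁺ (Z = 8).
-34.831 eV

For hydrogen-like ions, the energy levels scale with Z²:
E_n = -13.6057 Z² / n² eV

For O⁷⁺ (Z = 8) at n = 5:
E_5 = -13.6057 × 8² / 5²
E_5 = -13.6057 × 64 / 25
E_5 = -870.7648 / 25
E_5 = -34.831 eV

The energy is 64 times more negative than hydrogen at the same n due to the stronger nuclear charge.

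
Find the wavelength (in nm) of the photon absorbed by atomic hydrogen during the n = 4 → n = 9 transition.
1816.9225 nm

First, find the transition energy using E_n = -13.6057 / n² eV:
E_4 = -13.6057 / 4² = -0.8503562500 eV
E_9 = -13.6057 / 9² = -0.1679716049 eV

Photon energy: |ΔE| = |E_9 - E_4| = 0.6823846451 eV

Convert to wavelength using E = hc/λ with hc = 1239.84 eV·nm:
λ = hc/E = 1239.84 eV·nm / 0.6823846451 eV
λ = 1816.9225 nm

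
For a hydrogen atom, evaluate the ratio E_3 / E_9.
9.000000

Using E_n = -13.6057 Z² / n² eV with Z = 1:

E_3 = -13.6057 / 3² = -13.6057 / 9 = -1.511744444444 eV
E_9 = -13.6057 / 9² = -13.6057 / 81 = -0.167971604938 eV

The ratio is:
E_3/E_9 = (-1.511744444444) / (-0.167971604938)
E_3/E_9 = (-13.6057/9) / (-13.6057/81)
E_3/E_9 = 81/9
E_3/E_9 = 9.000000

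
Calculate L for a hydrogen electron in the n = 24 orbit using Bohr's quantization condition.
2.5310e-33 J·s (or 24ℏ)

In the Bohr model, angular momentum is quantized:
L = nℏ

where ℏ = h/(2π) = 1.054572e-34 J·s

For n = 24:
L = 24 × 1.054572e-34 J·s
L = 2.5310e-33 J·s

This can also be written as L = 24ℏ.
The angular momentum is an integer multiple of the reduced Planck constant.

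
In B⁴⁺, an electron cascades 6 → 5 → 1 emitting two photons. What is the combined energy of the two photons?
330.69 eV

The energy levels of B⁴⁺ are E_n = -13.6057 × 5² / n² eV.

First transition (6 → 5):
ΔE₁ = |E_5 - E_6|
ΔE₁ = |-13.60570000 - (-9.44840278)| = 4.15730 eV

Second transition (5 → 1):
ΔE₂ = |E_1 - E_5|
ΔE₂ = |-340.14250000 - (-13.60570000)| = 326.53680 eV

Total energy released:
E_total = ΔE₁ + ΔE₂ = 4.15730 + 326.53680 = 330.69 eV

Note: This equals the direct transition 6 → 1: 330.69 eV ✓
Energy is conserved regardless of the path taken.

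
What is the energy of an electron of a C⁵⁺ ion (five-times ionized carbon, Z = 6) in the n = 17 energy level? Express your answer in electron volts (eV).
-1.694828 eV

The energy levels of a hydrogen-like atom are given by:
E_n = -13.6057 Z² / n² eV  (with Z = 6 for C⁵⁺)

For n = 17:
E_17 = -13.6057 × 6² / 17²
E_17 = -13.6057 × 36 / 289
E_17 = -1.694828 eV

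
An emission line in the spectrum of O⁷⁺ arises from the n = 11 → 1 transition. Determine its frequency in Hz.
2.09e+17 Hz

First, find the transition energy:
E_11 = -13.6057 × 8² / 11² = -7.1964 eV
E_1 = -13.6057 × 8² / 1² = -870.7648 eV
|ΔE| = |E_1 - E_11| = 863.5684 eV

Convert to Joules: E = 863.5684 eV × (1.602177 × 10⁻¹⁹ J/eV) = 1.3836e-16 J

Using E = hf:
f = E/h = 1.3836e-16 J / (6.62607 × 10⁻³⁴ J·s)
f = 2.09e+17 Hz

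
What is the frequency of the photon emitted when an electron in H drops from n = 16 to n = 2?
8.096e+14 Hz

First, find the transition energy:
E_16 = -13.6057 / 16² = -0.053147 eV
E_2 = -13.6057 / 2² = -3.401425 eV
|ΔE| = |E_2 - E_16| = 3.348278 eV

Convert to Joules: E = 3.348278 eV × (1.602177 × 10⁻¹⁹ J/eV) = 5.36453e-19 J

Using E = hf:
f = E/h = 5.36453e-19 J / (6.62607 × 10⁻³⁴ J·s)
f = 8.096e+14 Hz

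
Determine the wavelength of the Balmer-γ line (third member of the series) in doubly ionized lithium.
48.215086 nm

The lines of a series are numbered from the longest wavelength (smallest ΔE) outward; the third line is the transition from n = n_f + 3 to n_f.
The Balmer series has all transitions ending at n_f = 2.

For Li²⁺ (Z = 3), the third line (γ-line) is the jump from n = 5 to n = 2:
E_5 = -13.6057 × 3² / 5² = -4.89805200 eV
E_2 = -13.6057 × 3² / 2² = -30.61282500 eV
ΔE = E_5 - E_2 = 25.71477300 eV

λ = hc/E = 1239.84 eV·nm / 25.71477300 eV
λ = 48.215086 nm

This is the γ-line of the Balmer series in Li²⁺.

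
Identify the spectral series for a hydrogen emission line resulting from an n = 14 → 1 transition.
Lyman series

The spectral series in hydrogen are named based on the final (lower) energy level:
- Lyman series: n_final = 1 (ultraviolet)
- Balmer series: n_final = 2 (visible/near-UV)
- Paschen series: n_final = 3 (infrared)
- Brackett series: n_final = 4 (infrared)
- Pfund series: n_final = 5 (far infrared)

Since this transition ends at n = 1, it belongs to the Lyman series.

For reference, this 14 → 1 line has photon energy
ΔE = 13.6057 eV × (1/1² - 1/14²) = 13.53628316 eV,
corresponding to wavelength λ = hc/ΔE = 1239.84 eV·nm / 13.53628316 eV = 91.593829 nm in the ultraviolet region.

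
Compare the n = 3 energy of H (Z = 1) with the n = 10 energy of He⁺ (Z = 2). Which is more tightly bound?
H at n = 3 (E = -1.512 eV)

Using E_n = -13.6057 Z² / n² eV:

H (Z = 1) at n = 3:
E = -13.6057 × 1² / 3² = -13.6057 × 1 / 9 = -1.511744 eV

He⁺ (Z = 2) at n = 10:
E = -13.6057 × 2² / 10² = -13.6057 × 4 / 100 = -0.544228 eV

Since -1.511744 eV < -0.544228 eV,
H at n = 3 is more tightly bound (requires more energy to ionize).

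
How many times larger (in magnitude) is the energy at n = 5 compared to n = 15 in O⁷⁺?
9.000000

Using E_n = -13.6057 Z² / n² eV with Z = 8:

E_5 = -13.6057 × 8² / 5² = -870.7648 / 25 = -34.830592000000 eV
E_15 = -13.6057 × 8² / 15² = -870.7648 / 225 = -3.870065777778 eV

The ratio is:
E_5/E_15 = (-34.830592000000) / (-3.870065777778)
E_5/E_15 = (-870.7648/25) / (-870.7648/225)
E_5/E_15 = 225/25
E_5/E_15 = 9.000000
(Note: the Z² factors cancel in the ratio.)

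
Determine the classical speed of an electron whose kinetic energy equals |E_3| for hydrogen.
7.29e+05 m/s (or 0.243% of c)

The binding energy at n = 3 for hydrogen is:
E_3 = -13.6057/3² = -1.51174 eV
|E_3| = 1.51174 eV

Convert to Joules:
KE = 1.51174 eV × (1.602177 × 10⁻¹⁹ J/eV) = 2.4221e-19 J

Using KE = ½mv²:
v = √(2·KE/m_e)
v = √(2 × 2.4221e-19 J / 9.10938 × 10⁻³¹ kg)
v = 7.29e+05 m/s

This is approximately 0.243% the speed of light.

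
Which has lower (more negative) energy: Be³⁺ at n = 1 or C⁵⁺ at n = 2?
Be³⁺ at n = 1 (E = -217.691200 eV)

Using E_n = -13.6057 Z² / n² eV:

Be³⁺ (Z = 4) at n = 1:
E = -13.6057 × 4² / 1² = -13.6057 × 16 / 1 = -217.691200000 eV

C⁵⁺ (Z = 6) at n = 2:
E = -13.6057 × 6² / 2² = -13.6057 × 36 / 4 = -122.451300000 eV

Since -217.691200000 eV < -122.451300000 eV,
Be³⁺ at n = 1 is more tightly bound (requires more energy to ionize).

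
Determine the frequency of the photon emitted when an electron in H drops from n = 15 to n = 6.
7.676e+13 Hz

First, find the transition energy:
E_15 = -13.6057 / 15² = -0.0604698 eV
E_6 = -13.6057 / 6² = -0.3779361 eV
|ΔE| = |E_6 - E_15| = 0.3174663 eV

Convert to Joules: E = 0.3174663 eV × (1.602177 × 10⁻¹⁹ J/eV) = 5.08637e-20 J

Using E = hf:
f = E/h = 5.08637e-20 J / (6.62607 × 10⁻³⁴ J·s)
f = 7.676e+13 Hz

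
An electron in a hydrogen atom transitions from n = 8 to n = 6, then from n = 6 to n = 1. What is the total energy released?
13.3931 eV

The energy levels of hydrogen are E_n = -13.6057 / n² eV.

First transition (8 → 6):
ΔE₁ = |E_6 - E_8|
ΔE₁ = |-0.3779361111 - (-0.2125890625)| = 0.1653470 eV

Second transition (6 → 1):
ΔE₂ = |E_1 - E_6|
ΔE₂ = |-13.6057000000 - (-0.3779361111)| = 13.2277639 eV

Total energy released:
E_total = ΔE₁ + ΔE₂ = 0.1653470 + 13.2277639 = 13.3931 eV

Note: This equals the direct transition 8 → 1: 13.3931 eV ✓
Energy is conserved regardless of the path taken.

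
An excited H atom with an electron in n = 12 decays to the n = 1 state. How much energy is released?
13.511216 eV

The energy levels are E_n = -13.6057 eV / n².

Energy at n = 12: E_12 = -13.6057 / 12² = -0.094484028 eV
Energy at n = 1: E_1 = -13.6057 / 1² = -13.605700000 eV

For emission (electron falling to lower state), the photon energy is:
E_photon = E_12 - E_1 = |-0.094484028 - (-13.605700000)|
E_photon = 13.511216 eV

This energy is carried away by the emitted photon.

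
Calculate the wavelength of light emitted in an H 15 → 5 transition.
2562.93318 nm

First, find the transition energy using E_n = -13.6057 / n² eV:
E_15 = -13.6057 / 15² = -0.06046977778 eV
E_5 = -13.6057 / 5² = -0.54422800000 eV

Photon energy: |ΔE| = |E_5 - E_15| = 0.48375822222 eV

Convert to wavelength using E = hc/λ with hc = 1239.84 eV·nm:
λ = hc/E = 1239.84 eV·nm / 0.48375822222 eV
λ = 2562.93318 nm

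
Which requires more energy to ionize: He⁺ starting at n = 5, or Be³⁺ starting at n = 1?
Be³⁺ at n = 1 (E = -217.69120 eV)

Using E_n = -13.6057 Z² / n² eV:

He⁺ (Z = 2) at n = 5:
E = -13.6057 × 2² / 5² = -13.6057 × 4 / 25 = -2.17691200 eV

Be³⁺ (Z = 4) at n = 1:
E = -13.6057 × 4² / 1² = -13.6057 × 16 / 1 = -217.69120000 eV

Since -217.69120000 eV < -2.17691200 eV,
Be³⁺ at n = 1 is more tightly bound (requires more energy to ionize).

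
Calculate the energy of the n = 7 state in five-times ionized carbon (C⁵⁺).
-9.99602 eV

For hydrogen-like ions, the energy levels scale with Z²:
E_n = -13.6057 Z² / n² eV

For C⁵⁺ (Z = 6) at n = 7:
E_7 = -13.6057 × 6² / 7²
E_7 = -13.6057 × 36 / 49
E_7 = -489.8052 / 49
E_7 = -9.99602 eV

The energy is 36 times more negative than hydrogen at the same n due to the stronger nuclear charge.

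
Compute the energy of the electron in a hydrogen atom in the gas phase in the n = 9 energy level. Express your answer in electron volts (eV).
-0.1680 eV

The energy levels of a hydrogen-like atom are given by:
E_n = -13.6057 eV / n²

For n = 9:
E_9 = -13.6057 eV / 9²
E_9 = -13.6057 eV / 81
E_9 = -0.1680 eV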